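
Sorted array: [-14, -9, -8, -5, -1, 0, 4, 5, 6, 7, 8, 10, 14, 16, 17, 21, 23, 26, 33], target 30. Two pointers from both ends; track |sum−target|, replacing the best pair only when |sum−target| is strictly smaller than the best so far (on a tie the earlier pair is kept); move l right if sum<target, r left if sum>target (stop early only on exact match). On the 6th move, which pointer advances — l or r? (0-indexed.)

[0,18] -14+33=19 d=11 * → l++
[1,18] -9+33=24 d=6 * → l++
[2,18] -8+33=25 d=5 * → l++
[3,18] -5+33=28 d=2 * → l++
[4,18] -1+33=32 d=2 → r--
[4,17] -1+26=25 d=5 → l++

l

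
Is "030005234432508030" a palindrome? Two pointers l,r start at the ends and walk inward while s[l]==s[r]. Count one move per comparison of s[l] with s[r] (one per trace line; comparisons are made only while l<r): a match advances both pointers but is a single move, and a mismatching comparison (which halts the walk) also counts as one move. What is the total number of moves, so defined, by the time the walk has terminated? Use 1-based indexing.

4 moves

l=1 r=18: '0'=='0', l++,r--
l=2 r=17: '3'=='3', l++,r--
l=3 r=16: '0'=='0', l++,r--
l=4 r=15: '0'!='8', stop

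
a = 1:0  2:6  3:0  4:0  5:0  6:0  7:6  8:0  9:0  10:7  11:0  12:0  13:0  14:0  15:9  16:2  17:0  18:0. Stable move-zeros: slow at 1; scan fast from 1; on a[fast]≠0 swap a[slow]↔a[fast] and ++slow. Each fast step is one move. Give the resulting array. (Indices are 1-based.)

(s=1,f=1) a[fast]=0 → fast++
(s=1,f=2) a[fast]=6≠0 swap→a[1]=6 → slow++,fast++
(s=2,f=3) a[fast]=0 → fast++
(s=2,f=4) a[fast]=0 → fast++
(s=2,f=5) a[fast]=0 → fast++
(s=2,f=6) a[fast]=0 → fast++
(s=2,f=7) a[fast]=6≠0 swap→a[2]=6 → slow++,fast++
(s=3,f=8) a[fast]=0 → fast++
(s=3,f=9) a[fast]=0 → fast++
(s=3,f=10) a[fast]=7≠0 swap→a[3]=7 → slow++,fast++
(s=4,f=11) a[fast]=0 → fast++
(s=4,f=12) a[fast]=0 → fast++
(s=4,f=13) a[fast]=0 → fast++
(s=4,f=14) a[fast]=0 → fast++
(s=4,f=15) a[fast]=9≠0 swap→a[4]=9 → slow++,fast++
(s=5,f=16) a[fast]=2≠0 swap→a[5]=2 → slow++,fast++
(s=6,f=17) a[fast]=0 → fast++
(s=6,f=18) a[fast]=0 → fast++

[6, 6, 7, 9, 2, 0, 0, 0, 0, 0, 0, 0, 0, 0, 0, 0, 0, 0]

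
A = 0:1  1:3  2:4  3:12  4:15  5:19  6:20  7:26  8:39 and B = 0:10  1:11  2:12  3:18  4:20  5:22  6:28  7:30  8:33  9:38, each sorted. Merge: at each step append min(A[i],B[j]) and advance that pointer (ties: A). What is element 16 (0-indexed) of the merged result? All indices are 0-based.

merged[16] = 33

i=0 j=0: A[i]=1<=B[j]=10 take 1, i++
i=1 j=0: A[i]=3<=B[j]=10 take 3, i++
i=2 j=0: A[i]=4<=B[j]=10 take 4, i++
i=3 j=0: A[i]=12>B[j]=10 take 10, j++
i=3 j=1: A[i]=12>B[j]=11 take 11, j++
i=3 j=2: A[i]=12<=B[j]=12 take 12, i++
i=4 j=2: A[i]=15>B[j]=12 take 12, j++
i=4 j=3: A[i]=15<=B[j]=18 take 15, i++
i=5 j=3: A[i]=19>B[j]=18 take 18, j++
i=5 j=4: A[i]=19<=B[j]=20 take 19, i++
i=6 j=4: A[i]=20<=B[j]=20 take 20, i++
i=7 j=4: A[i]=26>B[j]=20 take 20, j++
i=7 j=5: A[i]=26>B[j]=22 take 22, j++
i=7 j=6: A[i]=26<=B[j]=28 take 26, i++
i=8 j=6: A[i]=39>B[j]=28 take 28, j++
i=8 j=7: A[i]=39>B[j]=30 take 30, j++
i=8 j=8: A[i]=39>B[j]=33 take 33, j++
i=8 j=9: A[i]=39>B[j]=38 take 38, j++
i=8 j=10: B done, take A[i]=39, i++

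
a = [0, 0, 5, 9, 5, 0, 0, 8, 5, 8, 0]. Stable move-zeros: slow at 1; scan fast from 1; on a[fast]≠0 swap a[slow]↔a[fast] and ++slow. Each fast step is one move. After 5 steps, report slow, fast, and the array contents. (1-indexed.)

slow=1 fast=1: a[fast]=0, fast++
slow=1 fast=2: a[fast]=0, fast++
slow=1 fast=3: a[fast]=5≠0 swap→a[1]=5, slow++,fast++
slow=2 fast=4: a[fast]=9≠0 swap→a[2]=9, slow++,fast++
slow=3 fast=5: a[fast]=5≠0 swap→a[3]=5, slow++,fast++

slow=4, fast=6, a=[5, 9, 5, 0, 0, 0, 0, 8, 5, 8, 0]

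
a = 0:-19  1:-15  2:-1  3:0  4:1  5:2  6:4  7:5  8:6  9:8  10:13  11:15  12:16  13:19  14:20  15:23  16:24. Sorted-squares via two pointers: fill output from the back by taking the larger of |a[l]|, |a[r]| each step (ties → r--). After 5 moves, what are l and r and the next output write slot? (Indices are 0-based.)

[0,16] |-19|<=|24| out[16]=576 → r--
[0,15] |-19|<=|23| out[15]=529 → r--
[0,14] |-19|<=|20| out[14]=400 → r--
[0,13] |-19|<=|19| out[13]=361 → r--
[0,12] |-19|>|16| out[12]=361 → l++

l=1, r=12, next write slot=11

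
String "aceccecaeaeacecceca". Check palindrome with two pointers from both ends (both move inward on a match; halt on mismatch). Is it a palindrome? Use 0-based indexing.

palindrome

l=0 r=18: 'a'=='a', l++,r--
l=1 r=17: 'c'=='c', l++,r--
l=2 r=16: 'e'=='e', l++,r--
l=3 r=15: 'c'=='c', l++,r--
l=4 r=14: 'c'=='c', l++,r--
l=5 r=13: 'e'=='e', l++,r--
l=6 r=12: 'c'=='c', l++,r--
l=7 r=11: 'a'=='a', l++,r--
l=8 r=10: 'e'=='e', l++,r--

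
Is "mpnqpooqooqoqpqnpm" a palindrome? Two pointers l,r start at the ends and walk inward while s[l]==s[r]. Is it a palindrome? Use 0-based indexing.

l=0 r=17: 'm'=='m', l++,r--
l=1 r=16: 'p'=='p', l++,r--
l=2 r=15: 'n'=='n', l++,r--
l=3 r=14: 'q'=='q', l++,r--
l=4 r=13: 'p'=='p', l++,r--
l=5 r=12: 'o'!='q', stop

not a palindrome (mismatch at 5,12)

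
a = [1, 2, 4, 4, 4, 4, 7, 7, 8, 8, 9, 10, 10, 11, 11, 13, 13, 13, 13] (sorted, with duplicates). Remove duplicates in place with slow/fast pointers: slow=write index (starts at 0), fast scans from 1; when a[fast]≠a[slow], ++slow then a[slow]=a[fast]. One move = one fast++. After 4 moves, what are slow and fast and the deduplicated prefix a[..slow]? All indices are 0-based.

slow=2, fast=5, prefix=[1, 2, 4]

(s=0,f=1) a[fast]=2≠a[slow]=1 write a[1]=2 → slow++,fast++
(s=1,f=2) a[fast]=4≠a[slow]=2 write a[2]=4 → slow++,fast++
(s=2,f=3) a[fast]=4=a[slow] dup → fast++
(s=2,f=4) a[fast]=4=a[slow] dup → fast++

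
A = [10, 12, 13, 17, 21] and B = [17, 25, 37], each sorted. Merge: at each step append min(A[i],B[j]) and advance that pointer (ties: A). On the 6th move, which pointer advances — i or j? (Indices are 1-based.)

i=1 j=1: A[i]=10<=B[j]=17 take 10, i++
i=2 j=1: A[i]=12<=B[j]=17 take 12, i++
i=3 j=1: A[i]=13<=B[j]=17 take 13, i++
i=4 j=1: A[i]=17<=B[j]=17 take 17, i++
i=5 j=1: A[i]=21>B[j]=17 take 17, j++
i=5 j=2: A[i]=21<=B[j]=25 take 21, i++

i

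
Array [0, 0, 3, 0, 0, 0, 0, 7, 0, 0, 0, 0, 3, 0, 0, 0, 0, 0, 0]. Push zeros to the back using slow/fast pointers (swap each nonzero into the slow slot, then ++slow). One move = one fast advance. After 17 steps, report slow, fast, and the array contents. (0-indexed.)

slow=3, fast=17, a=[3, 7, 3, 0, 0, 0, 0, 0, 0, 0, 0, 0, 0, 0, 0, 0, 0, 0, 0]

(s=0,f=0) a[fast]=0 → fast++
(s=0,f=1) a[fast]=0 → fast++
(s=0,f=2) a[fast]=3≠0 swap→a[0]=3 → slow++,fast++
(s=1,f=3) a[fast]=0 → fast++
(s=1,f=4) a[fast]=0 → fast++
(s=1,f=5) a[fast]=0 → fast++
(s=1,f=6) a[fast]=0 → fast++
(s=1,f=7) a[fast]=7≠0 swap→a[1]=7 → slow++,fast++
(s=2,f=8) a[fast]=0 → fast++
(s=2,f=9) a[fast]=0 → fast++
(s=2,f=10) a[fast]=0 → fast++
(s=2,f=11) a[fast]=0 → fast++
(s=2,f=12) a[fast]=3≠0 swap→a[2]=3 → slow++,fast++
(s=3,f=13) a[fast]=0 → fast++
(s=3,f=14) a[fast]=0 → fast++
(s=3,f=15) a[fast]=0 → fast++
(s=3,f=16) a[fast]=0 → fast++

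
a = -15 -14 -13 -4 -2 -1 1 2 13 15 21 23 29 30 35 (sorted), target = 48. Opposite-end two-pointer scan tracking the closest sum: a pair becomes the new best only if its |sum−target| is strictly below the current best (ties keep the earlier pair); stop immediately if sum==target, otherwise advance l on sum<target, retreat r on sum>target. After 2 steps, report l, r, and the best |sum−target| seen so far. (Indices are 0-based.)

l=2, r=14, best |Δ|=27

l=0 r=14: -15+35=20 d=28 *, l++
l=1 r=14: -14+35=21 d=27 *, l++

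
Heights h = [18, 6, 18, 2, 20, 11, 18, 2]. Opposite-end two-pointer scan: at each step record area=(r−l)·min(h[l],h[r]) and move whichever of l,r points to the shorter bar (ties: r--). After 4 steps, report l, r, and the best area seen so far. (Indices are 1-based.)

l=2, r=5, best area=108

[1,8] min(18,2)*7=14 best=14 * → r--
[1,7] min(18,18)*6=108 best=108 * → r--
[1,6] min(18,11)*5=55 best=108 → r--
[1,5] min(18,20)*4=72 best=108 → l++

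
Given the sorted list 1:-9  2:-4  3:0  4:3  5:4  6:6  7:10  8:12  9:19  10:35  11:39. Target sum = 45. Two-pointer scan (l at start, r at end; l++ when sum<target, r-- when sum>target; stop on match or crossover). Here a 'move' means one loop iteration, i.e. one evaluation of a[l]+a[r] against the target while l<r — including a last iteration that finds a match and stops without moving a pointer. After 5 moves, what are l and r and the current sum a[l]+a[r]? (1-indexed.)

l=6, r=11, sum=45

l=1 r=11: -9+39=30 <45, l++
l=2 r=11: -4+39=35 <45, l++
l=3 r=11: 0+39=39 <45, l++
l=4 r=11: 3+39=42 <45, l++
l=5 r=11: 4+39=43 <45, l++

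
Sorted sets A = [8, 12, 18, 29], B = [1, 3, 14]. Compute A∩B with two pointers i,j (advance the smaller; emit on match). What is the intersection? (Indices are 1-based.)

i=1 j=1: 8>1, j++
i=1 j=2: 8>3, j++
i=1 j=3: 8<14, i++
i=2 j=3: 12<14, i++
i=3 j=3: 18>14, j++

intersection = []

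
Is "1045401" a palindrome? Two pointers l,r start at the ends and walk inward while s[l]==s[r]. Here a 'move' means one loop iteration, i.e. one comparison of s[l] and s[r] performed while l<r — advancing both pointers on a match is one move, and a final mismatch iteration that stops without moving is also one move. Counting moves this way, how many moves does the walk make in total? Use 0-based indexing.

[0,6] '1'=='1' → l++,r--
[1,5] '0'=='0' → l++,r--
[2,4] '4'=='4' → l++,r--

3 moves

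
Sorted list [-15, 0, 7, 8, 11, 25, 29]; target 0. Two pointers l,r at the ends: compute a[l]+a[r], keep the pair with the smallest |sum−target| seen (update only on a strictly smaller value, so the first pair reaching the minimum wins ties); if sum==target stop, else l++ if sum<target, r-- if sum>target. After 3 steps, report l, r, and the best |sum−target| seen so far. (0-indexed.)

l=0 r=6: -15+29=14 d=14 *, r--
l=0 r=5: -15+25=10 d=10 *, r--
l=0 r=4: -15+11=-4 d=4 *, l++

l=1, r=4, best |Δ|=4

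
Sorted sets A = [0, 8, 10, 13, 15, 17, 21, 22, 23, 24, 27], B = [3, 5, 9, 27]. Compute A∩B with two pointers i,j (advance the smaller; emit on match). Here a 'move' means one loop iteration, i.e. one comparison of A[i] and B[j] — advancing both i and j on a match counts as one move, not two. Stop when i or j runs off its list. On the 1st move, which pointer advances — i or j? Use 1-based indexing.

i=1 j=1: 0<3, i++

i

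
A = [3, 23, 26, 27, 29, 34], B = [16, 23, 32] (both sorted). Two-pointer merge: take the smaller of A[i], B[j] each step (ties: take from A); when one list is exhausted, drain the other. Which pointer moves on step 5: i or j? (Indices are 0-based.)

[i=0,j=0] A[i]=3<=B[j]=16 take 3 → i++
[i=1,j=0] A[i]=23>B[j]=16 take 16 → j++
[i=1,j=1] A[i]=23<=B[j]=23 take 23 → i++
[i=2,j=1] A[i]=26>B[j]=23 take 23 → j++
[i=2,j=2] A[i]=26<=B[j]=32 take 26 → i++

i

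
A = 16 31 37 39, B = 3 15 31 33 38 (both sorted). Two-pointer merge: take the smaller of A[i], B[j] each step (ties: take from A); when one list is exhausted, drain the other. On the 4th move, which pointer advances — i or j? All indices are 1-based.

i

[i=1,j=1] A[i]=16>B[j]=3 take 3 → j++
[i=1,j=2] A[i]=16>B[j]=15 take 15 → j++
[i=1,j=3] A[i]=16<=B[j]=31 take 16 → i++
[i=2,j=3] A[i]=31<=B[j]=31 take 31 → i++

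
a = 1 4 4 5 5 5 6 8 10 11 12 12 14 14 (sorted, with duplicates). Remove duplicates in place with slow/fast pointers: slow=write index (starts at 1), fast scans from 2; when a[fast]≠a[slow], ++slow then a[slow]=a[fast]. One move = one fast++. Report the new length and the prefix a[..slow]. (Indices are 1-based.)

(s=1,f=2) a[fast]=4≠a[slow]=1 write a[2]=4 → slow++,fast++
(s=2,f=3) a[fast]=4=a[slow] dup → fast++
(s=2,f=4) a[fast]=5≠a[slow]=4 write a[3]=5 → slow++,fast++
(s=3,f=5) a[fast]=5=a[slow] dup → fast++
(s=3,f=6) a[fast]=5=a[slow] dup → fast++
(s=3,f=7) a[fast]=6≠a[slow]=5 write a[4]=6 → slow++,fast++
(s=4,f=8) a[fast]=8≠a[slow]=6 write a[5]=8 → slow++,fast++
(s=5,f=9) a[fast]=10≠a[slow]=8 write a[6]=10 → slow++,fast++
(s=6,f=10) a[fast]=11≠a[slow]=10 write a[7]=11 → slow++,fast++
(s=7,f=11) a[fast]=12≠a[slow]=11 write a[8]=12 → slow++,fast++
(s=8,f=12) a[fast]=12=a[slow] dup → fast++
(s=8,f=13) a[fast]=14≠a[slow]=12 write a[9]=14 → slow++,fast++
(s=9,f=14) a[fast]=14=a[slow] dup → fast++

length 9; prefix = [1, 4, 5, 6, 8, 10, 11, 12, 14]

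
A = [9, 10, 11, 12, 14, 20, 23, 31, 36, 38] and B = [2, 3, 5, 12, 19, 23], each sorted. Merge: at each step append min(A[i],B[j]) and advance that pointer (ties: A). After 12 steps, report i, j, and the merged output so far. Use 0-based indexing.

i=0 j=0: A[i]=9>B[j]=2 take 2, j++
i=0 j=1: A[i]=9>B[j]=3 take 3, j++
i=0 j=2: A[i]=9>B[j]=5 take 5, j++
i=0 j=3: A[i]=9<=B[j]=12 take 9, i++
i=1 j=3: A[i]=10<=B[j]=12 take 10, i++
i=2 j=3: A[i]=11<=B[j]=12 take 11, i++
i=3 j=3: A[i]=12<=B[j]=12 take 12, i++
i=4 j=3: A[i]=14>B[j]=12 take 12, j++
i=4 j=4: A[i]=14<=B[j]=19 take 14, i++
i=5 j=4: A[i]=20>B[j]=19 take 19, j++
i=5 j=5: A[i]=20<=B[j]=23 take 20, i++
i=6 j=5: A[i]=23<=B[j]=23 take 23, i++

i=7, j=5, merged so far=[2, 3, 5, 9, 10, 11, 12, 12, 14, 19, 20, 23]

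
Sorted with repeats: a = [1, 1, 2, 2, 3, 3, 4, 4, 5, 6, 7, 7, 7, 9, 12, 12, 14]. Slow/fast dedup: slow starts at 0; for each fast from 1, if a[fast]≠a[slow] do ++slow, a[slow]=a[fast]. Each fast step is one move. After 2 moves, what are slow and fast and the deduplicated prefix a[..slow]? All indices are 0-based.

(s=0,f=1) a[fast]=1=a[slow] dup → fast++
(s=0,f=2) a[fast]=2≠a[slow]=1 write a[1]=2 → slow++,fast++

slow=1, fast=3, prefix=[1, 2]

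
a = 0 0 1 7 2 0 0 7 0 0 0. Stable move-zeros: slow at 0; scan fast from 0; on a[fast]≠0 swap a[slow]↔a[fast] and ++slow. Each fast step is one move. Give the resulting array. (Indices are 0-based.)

slow=0 fast=0: a[fast]=0, fast++
slow=0 fast=1: a[fast]=0, fast++
slow=0 fast=2: a[fast]=1≠0 swap→a[0]=1, slow++,fast++
slow=1 fast=3: a[fast]=7≠0 swap→a[1]=7, slow++,fast++
slow=2 fast=4: a[fast]=2≠0 swap→a[2]=2, slow++,fast++
slow=3 fast=5: a[fast]=0, fast++
slow=3 fast=6: a[fast]=0, fast++
slow=3 fast=7: a[fast]=7≠0 swap→a[3]=7, slow++,fast++
slow=4 fast=8: a[fast]=0, fast++
slow=4 fast=9: a[fast]=0, fast++
slow=4 fast=10: a[fast]=0, fast++

[1, 7, 2, 7, 0, 0, 0, 0, 0, 0, 0]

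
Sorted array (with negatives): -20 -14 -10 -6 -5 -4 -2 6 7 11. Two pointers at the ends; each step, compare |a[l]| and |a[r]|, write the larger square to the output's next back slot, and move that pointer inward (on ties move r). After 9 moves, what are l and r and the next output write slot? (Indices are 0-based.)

l=6, r=6, next write slot=0

[0,9] |-20|>|11| out[9]=400 → l++
[1,9] |-14|>|11| out[8]=196 → l++
[2,9] |-10|<=|11| out[7]=121 → r--
[2,8] |-10|>|7| out[6]=100 → l++
[3,8] |-6|<=|7| out[5]=49 → r--
[3,7] |-6|<=|6| out[4]=36 → r--
[3,6] |-6|>|-2| out[3]=36 → l++
[4,6] |-5|>|-2| out[2]=25 → l++
[5,6] |-4|>|-2| out[1]=16 → l++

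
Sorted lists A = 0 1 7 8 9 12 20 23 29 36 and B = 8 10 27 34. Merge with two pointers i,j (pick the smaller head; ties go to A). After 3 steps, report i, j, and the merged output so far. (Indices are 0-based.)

i=3, j=0, merged so far=[0, 1, 7]

[i=0,j=0] A[i]=0<=B[j]=8 take 0 → i++
[i=1,j=0] A[i]=1<=B[j]=8 take 1 → i++
[i=2,j=0] A[i]=7<=B[j]=8 take 7 → i++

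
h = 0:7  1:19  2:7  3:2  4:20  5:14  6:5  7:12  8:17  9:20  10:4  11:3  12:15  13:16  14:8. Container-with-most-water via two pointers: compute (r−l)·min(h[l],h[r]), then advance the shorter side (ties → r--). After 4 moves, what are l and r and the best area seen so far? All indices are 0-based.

[0,14] min(7,8)*14=98 best=98 * → l++
[1,14] min(19,8)*13=104 best=104 * → r--
[1,13] min(19,16)*12=192 best=192 * → r--
[1,12] min(19,15)*11=165 best=192 → r--

l=1, r=11, best area=192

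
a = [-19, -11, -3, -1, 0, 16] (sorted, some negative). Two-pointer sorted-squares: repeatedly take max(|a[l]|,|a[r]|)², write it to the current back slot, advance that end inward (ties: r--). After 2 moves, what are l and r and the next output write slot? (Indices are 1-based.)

l=2, r=5, next write slot=4

[1,6] |-19|>|16| out[6]=361 → l++
[2,6] |-11|<=|16| out[5]=256 → r--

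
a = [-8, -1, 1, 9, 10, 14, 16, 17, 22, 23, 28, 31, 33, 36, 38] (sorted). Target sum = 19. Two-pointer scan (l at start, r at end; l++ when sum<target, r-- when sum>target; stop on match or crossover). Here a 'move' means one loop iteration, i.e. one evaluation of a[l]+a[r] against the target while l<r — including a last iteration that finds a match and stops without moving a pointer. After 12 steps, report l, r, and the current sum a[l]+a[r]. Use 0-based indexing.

l=3, r=5, sum=23

[0,14] -8+38=30 >19 → r--
[0,13] -8+36=28 >19 → r--
[0,12] -8+33=25 >19 → r--
[0,11] -8+31=23 >19 → r--
[0,10] -8+28=20 >19 → r--
[0,9] -8+23=15 <19 → l++
[1,9] -1+23=22 >19 → r--
[1,8] -1+22=21 >19 → r--
[1,7] -1+17=16 <19 → l++
[2,7] 1+17=18 <19 → l++
[3,7] 9+17=26 >19 → r--
[3,6] 9+16=25 >19 → r--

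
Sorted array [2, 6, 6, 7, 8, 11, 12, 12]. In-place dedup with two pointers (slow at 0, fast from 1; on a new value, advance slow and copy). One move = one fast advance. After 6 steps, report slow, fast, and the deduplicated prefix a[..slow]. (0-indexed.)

slow=5, fast=7, prefix=[2, 6, 7, 8, 11, 12]

(s=0,f=1) a[fast]=6≠a[slow]=2 write a[1]=6 → slow++,fast++
(s=1,f=2) a[fast]=6=a[slow] dup → fast++
(s=1,f=3) a[fast]=7≠a[slow]=6 write a[2]=7 → slow++,fast++
(s=2,f=4) a[fast]=8≠a[slow]=7 write a[3]=8 → slow++,fast++
(s=3,f=5) a[fast]=11≠a[slow]=8 write a[4]=11 → slow++,fast++
(s=4,f=6) a[fast]=12≠a[slow]=11 write a[5]=12 → slow++,fast++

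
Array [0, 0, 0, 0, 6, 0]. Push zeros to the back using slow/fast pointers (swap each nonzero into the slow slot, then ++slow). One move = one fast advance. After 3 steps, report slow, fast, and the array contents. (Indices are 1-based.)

slow=1, fast=4, a=[0, 0, 0, 0, 6, 0]

(s=1,f=1) a[fast]=0 → fast++
(s=1,f=2) a[fast]=0 → fast++
(s=1,f=3) a[fast]=0 → fast++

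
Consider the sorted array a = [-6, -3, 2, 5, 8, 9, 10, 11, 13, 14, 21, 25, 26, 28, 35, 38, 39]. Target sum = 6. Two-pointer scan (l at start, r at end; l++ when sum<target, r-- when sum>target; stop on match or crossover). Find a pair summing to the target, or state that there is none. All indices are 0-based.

[0,16] -6+39=33 >6 → r--
[0,15] -6+38=32 >6 → r--
[0,14] -6+35=29 >6 → r--
[0,13] -6+28=22 >6 → r--
[0,12] -6+26=20 >6 → r--
[0,11] -6+25=19 >6 → r--
[0,10] -6+21=15 >6 → r--
[0,9] -6+14=8 >6 → r--
[0,8] -6+13=7 >6 → r--
[0,7] -6+11=5 <6 → l++
[1,7] -3+11=8 >6 → r--
[1,6] -3+10=7 >6 → r--
[1,5] -3+9=6 → found

(-3, 9)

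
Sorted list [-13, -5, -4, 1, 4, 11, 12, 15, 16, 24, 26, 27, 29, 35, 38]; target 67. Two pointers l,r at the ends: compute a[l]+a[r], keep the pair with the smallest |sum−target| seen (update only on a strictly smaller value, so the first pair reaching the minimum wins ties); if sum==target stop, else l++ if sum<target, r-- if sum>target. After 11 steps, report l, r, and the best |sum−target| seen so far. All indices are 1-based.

l=1 r=15: -13+38=25 d=42 *, l++
l=2 r=15: -5+38=33 d=34 *, l++
l=3 r=15: -4+38=34 d=33 *, l++
l=4 r=15: 1+38=39 d=28 *, l++
l=5 r=15: 4+38=42 d=25 *, l++
l=6 r=15: 11+38=49 d=18 *, l++
l=7 r=15: 12+38=50 d=17 *, l++
l=8 r=15: 15+38=53 d=14 *, l++
l=9 r=15: 16+38=54 d=13 *, l++
l=10 r=15: 24+38=62 d=5 *, l++
l=11 r=15: 26+38=64 d=3 *, l++

l=12, r=15, best |Δ|=3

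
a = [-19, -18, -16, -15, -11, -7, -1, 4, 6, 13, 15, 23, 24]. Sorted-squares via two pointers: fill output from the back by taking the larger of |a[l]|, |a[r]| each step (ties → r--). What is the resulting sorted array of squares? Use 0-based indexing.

[1, 16, 36, 49, 121, 169, 225, 225, 256, 324, 361, 529, 576]

l=0 r=12: |-19|<=|24| out[12]=576, r--
l=0 r=11: |-19|<=|23| out[11]=529, r--
l=0 r=10: |-19|>|15| out[10]=361, l++
l=1 r=10: |-18|>|15| out[9]=324, l++
l=2 r=10: |-16|>|15| out[8]=256, l++
l=3 r=10: |-15|<=|15| out[7]=225, r--
l=3 r=9: |-15|>|13| out[6]=225, l++
l=4 r=9: |-11|<=|13| out[5]=169, r--
l=4 r=8: |-11|>|6| out[4]=121, l++
l=5 r=8: |-7|>|6| out[3]=49, l++
l=6 r=8: |-1|<=|6| out[2]=36, r--
l=6 r=7: |-1|<=|4| out[1]=16, r--
l=6 r=6: |-1|<=|-1| out[0]=1, r--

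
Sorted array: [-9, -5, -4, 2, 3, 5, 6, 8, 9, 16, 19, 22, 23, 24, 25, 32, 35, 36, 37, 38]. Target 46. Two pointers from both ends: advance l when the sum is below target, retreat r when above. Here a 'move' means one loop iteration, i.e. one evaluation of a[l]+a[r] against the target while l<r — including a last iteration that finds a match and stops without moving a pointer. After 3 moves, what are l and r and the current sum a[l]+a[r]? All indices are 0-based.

l=0 r=19: -9+38=29 <46, l++
l=1 r=19: -5+38=33 <46, l++
l=2 r=19: -4+38=34 <46, l++

l=3, r=19, sum=40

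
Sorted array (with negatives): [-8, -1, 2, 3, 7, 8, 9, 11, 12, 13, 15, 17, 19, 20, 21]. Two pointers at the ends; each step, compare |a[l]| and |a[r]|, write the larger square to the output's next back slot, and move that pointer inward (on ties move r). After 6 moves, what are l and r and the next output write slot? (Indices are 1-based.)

l=1, r=9, next write slot=9

[1,15] |-8|<=|21| out[15]=441 → r--
[1,14] |-8|<=|20| out[14]=400 → r--
[1,13] |-8|<=|19| out[13]=361 → r--
[1,12] |-8|<=|17| out[12]=289 → r--
[1,11] |-8|<=|15| out[11]=225 → r--
[1,10] |-8|<=|13| out[10]=169 → r--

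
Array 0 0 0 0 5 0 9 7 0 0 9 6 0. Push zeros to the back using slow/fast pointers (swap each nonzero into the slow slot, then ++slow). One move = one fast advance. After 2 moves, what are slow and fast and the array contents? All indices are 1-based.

slow=1 fast=1: a[fast]=0, fast++
slow=1 fast=2: a[fast]=0, fast++

slow=1, fast=3, a=[0, 0, 0, 0, 5, 0, 9, 7, 0, 0, 9, 6, 0]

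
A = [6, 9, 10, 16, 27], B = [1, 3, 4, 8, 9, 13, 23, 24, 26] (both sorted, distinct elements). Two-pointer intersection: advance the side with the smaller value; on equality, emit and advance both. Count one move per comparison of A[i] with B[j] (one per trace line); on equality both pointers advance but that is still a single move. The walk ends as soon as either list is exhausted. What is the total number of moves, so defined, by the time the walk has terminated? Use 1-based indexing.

i=1 j=1: 6>1, j++
i=1 j=2: 6>3, j++
i=1 j=3: 6>4, j++
i=1 j=4: 6<8, i++
i=2 j=4: 9>8, j++
i=2 j=5: 9==9 emit, i++,j++
i=3 j=6: 10<13, i++
i=4 j=6: 16>13, j++
i=4 j=7: 16<23, i++
i=5 j=7: 27>23, j++
i=5 j=8: 27>24, j++
i=5 j=9: 27>26, j++

12 moves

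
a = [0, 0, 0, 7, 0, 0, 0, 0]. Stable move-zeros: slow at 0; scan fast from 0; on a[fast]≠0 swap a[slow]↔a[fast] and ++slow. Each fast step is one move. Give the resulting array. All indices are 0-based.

[7, 0, 0, 0, 0, 0, 0, 0]

(s=0,f=0) a[fast]=0 → fast++
(s=0,f=1) a[fast]=0 → fast++
(s=0,f=2) a[fast]=0 → fast++
(s=0,f=3) a[fast]=7≠0 swap→a[0]=7 → slow++,fast++
(s=1,f=4) a[fast]=0 → fast++
(s=1,f=5) a[fast]=0 → fast++
(s=1,f=6) a[fast]=0 → fast++
(s=1,f=7) a[fast]=0 → fast++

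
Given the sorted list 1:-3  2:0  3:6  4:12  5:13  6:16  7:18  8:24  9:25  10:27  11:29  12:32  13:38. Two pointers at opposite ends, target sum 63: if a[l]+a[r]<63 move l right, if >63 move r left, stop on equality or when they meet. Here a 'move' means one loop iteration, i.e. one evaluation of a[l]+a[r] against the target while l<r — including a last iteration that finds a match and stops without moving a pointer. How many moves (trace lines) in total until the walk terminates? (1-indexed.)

9 moves

[1,13] -3+38=35 <63 → l++
[2,13] 0+38=38 <63 → l++
[3,13] 6+38=44 <63 → l++
[4,13] 12+38=50 <63 → l++
[5,13] 13+38=51 <63 → l++
[6,13] 16+38=54 <63 → l++
[7,13] 18+38=56 <63 → l++
[8,13] 24+38=62 <63 → l++
[9,13] 25+38=63 → found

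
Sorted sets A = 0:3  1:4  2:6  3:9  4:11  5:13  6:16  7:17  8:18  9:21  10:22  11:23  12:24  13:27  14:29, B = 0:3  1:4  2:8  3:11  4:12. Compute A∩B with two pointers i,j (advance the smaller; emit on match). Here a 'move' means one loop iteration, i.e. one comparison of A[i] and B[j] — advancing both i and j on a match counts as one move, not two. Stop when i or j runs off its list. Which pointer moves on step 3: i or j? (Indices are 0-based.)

[i=0,j=0] 3==3 emit → i++,j++
[i=1,j=1] 4==4 emit → i++,j++
[i=2,j=2] 6<8 → i++

i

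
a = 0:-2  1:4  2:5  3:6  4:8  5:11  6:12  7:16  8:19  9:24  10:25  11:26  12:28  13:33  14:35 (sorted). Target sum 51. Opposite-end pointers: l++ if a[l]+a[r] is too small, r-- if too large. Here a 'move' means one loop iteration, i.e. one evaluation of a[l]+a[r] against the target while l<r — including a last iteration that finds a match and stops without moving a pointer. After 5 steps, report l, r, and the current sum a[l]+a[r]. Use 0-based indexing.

l=5, r=14, sum=46

[0,14] -2+35=33 <51 → l++
[1,14] 4+35=39 <51 → l++
[2,14] 5+35=40 <51 → l++
[3,14] 6+35=41 <51 → l++
[4,14] 8+35=43 <51 → l++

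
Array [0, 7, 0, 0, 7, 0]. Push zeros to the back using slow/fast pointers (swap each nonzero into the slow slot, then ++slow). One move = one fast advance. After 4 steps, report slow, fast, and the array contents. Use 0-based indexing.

slow=1, fast=4, a=[7, 0, 0, 0, 7, 0]

(s=0,f=0) a[fast]=0 → fast++
(s=0,f=1) a[fast]=7≠0 swap→a[0]=7 → slow++,fast++
(s=1,f=2) a[fast]=0 → fast++
(s=1,f=3) a[fast]=0 → fast++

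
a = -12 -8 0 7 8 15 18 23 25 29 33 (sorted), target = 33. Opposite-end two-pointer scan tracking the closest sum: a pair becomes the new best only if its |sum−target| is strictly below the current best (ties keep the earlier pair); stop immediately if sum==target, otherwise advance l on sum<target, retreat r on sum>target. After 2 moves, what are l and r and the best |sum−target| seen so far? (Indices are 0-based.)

l=2, r=10, best |Δ|=8

[0,10] -12+33=21 d=12 * → l++
[1,10] -8+33=25 d=8 * → l++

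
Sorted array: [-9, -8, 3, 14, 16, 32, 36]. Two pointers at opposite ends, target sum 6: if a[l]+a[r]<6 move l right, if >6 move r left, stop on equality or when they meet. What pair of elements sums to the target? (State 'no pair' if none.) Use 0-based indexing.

[0,6] -9+36=27 >6 → r--
[0,5] -9+32=23 >6 → r--
[0,4] -9+16=7 >6 → r--
[0,3] -9+14=5 <6 → l++
[1,3] -8+14=6 → found

(-8, 14)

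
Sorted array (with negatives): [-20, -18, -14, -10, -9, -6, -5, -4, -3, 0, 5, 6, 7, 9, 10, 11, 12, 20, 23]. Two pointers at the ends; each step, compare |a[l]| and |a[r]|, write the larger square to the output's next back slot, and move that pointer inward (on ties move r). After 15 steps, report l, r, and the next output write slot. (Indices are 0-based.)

l=6, r=9, next write slot=3

[0,18] |-20|<=|23| out[18]=529 → r--
[0,17] |-20|<=|20| out[17]=400 → r--
[0,16] |-20|>|12| out[16]=400 → l++
[1,16] |-18|>|12| out[15]=324 → l++
[2,16] |-14|>|12| out[14]=196 → l++
[3,16] |-10|<=|12| out[13]=144 → r--
[3,15] |-10|<=|11| out[12]=121 → r--
[3,14] |-10|<=|10| out[11]=100 → r--
[3,13] |-10|>|9| out[10]=100 → l++
[4,13] |-9|<=|9| out[9]=81 → r--
[4,12] |-9|>|7| out[8]=81 → l++
[5,12] |-6|<=|7| out[7]=49 → r--
[5,11] |-6|<=|6| out[6]=36 → r--
[5,10] |-6|>|5| out[5]=36 → l++
[6,10] |-5|<=|5| out[4]=25 → r--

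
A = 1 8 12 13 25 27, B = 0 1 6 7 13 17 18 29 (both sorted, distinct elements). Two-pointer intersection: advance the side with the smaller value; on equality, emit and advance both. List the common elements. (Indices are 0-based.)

[i=0,j=0] 1>0 → j++
[i=0,j=1] 1==1 emit → i++,j++
[i=1,j=2] 8>6 → j++
[i=1,j=3] 8>7 → j++
[i=1,j=4] 8<13 → i++
[i=2,j=4] 12<13 → i++
[i=3,j=4] 13==13 emit → i++,j++
[i=4,j=5] 25>17 → j++
[i=4,j=6] 25>18 → j++
[i=4,j=7] 25<29 → i++
[i=5,j=7] 27<29 → i++

intersection = [1, 13]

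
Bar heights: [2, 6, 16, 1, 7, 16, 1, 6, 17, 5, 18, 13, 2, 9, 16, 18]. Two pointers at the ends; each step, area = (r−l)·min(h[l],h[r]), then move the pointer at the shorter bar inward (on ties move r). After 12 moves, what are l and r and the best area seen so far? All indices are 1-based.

l=11, r=14, best area=208

l=1 r=16: min(2,18)*15=30 best=30 *, l++
l=2 r=16: min(6,18)*14=84 best=84 *, l++
l=3 r=16: min(16,18)*13=208 best=208 *, l++
l=4 r=16: min(1,18)*12=12 best=208, l++
l=5 r=16: min(7,18)*11=77 best=208, l++
l=6 r=16: min(16,18)*10=160 best=208, l++
l=7 r=16: min(1,18)*9=9 best=208, l++
l=8 r=16: min(6,18)*8=48 best=208, l++
l=9 r=16: min(17,18)*7=119 best=208, l++
l=10 r=16: min(5,18)*6=30 best=208, l++
l=11 r=16: min(18,18)*5=90 best=208, r--
l=11 r=15: min(18,16)*4=64 best=208, r--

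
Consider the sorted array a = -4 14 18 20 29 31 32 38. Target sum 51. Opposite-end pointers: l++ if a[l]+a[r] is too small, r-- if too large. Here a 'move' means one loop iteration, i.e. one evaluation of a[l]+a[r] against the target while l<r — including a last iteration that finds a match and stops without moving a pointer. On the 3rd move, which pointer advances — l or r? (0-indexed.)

l

l=0 r=7: -4+38=34 <51, l++
l=1 r=7: 14+38=52 >51, r--
l=1 r=6: 14+32=46 <51, l++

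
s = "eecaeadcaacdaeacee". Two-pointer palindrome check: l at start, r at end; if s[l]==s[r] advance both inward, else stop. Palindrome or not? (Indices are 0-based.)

l=0 r=17: 'e'=='e', l++,r--
l=1 r=16: 'e'=='e', l++,r--
l=2 r=15: 'c'=='c', l++,r--
l=3 r=14: 'a'=='a', l++,r--
l=4 r=13: 'e'=='e', l++,r--
l=5 r=12: 'a'=='a', l++,r--
l=6 r=11: 'd'=='d', l++,r--
l=7 r=10: 'c'=='c', l++,r--
l=8 r=9: 'a'=='a', l++,r--

palindrome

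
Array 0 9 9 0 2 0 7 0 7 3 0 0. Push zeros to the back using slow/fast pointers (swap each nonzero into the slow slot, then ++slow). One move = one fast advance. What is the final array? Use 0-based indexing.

(s=0,f=0) a[fast]=0 → fast++
(s=0,f=1) a[fast]=9≠0 swap→a[0]=9 → slow++,fast++
(s=1,f=2) a[fast]=9≠0 swap→a[1]=9 → slow++,fast++
(s=2,f=3) a[fast]=0 → fast++
(s=2,f=4) a[fast]=2≠0 swap→a[2]=2 → slow++,fast++
(s=3,f=5) a[fast]=0 → fast++
(s=3,f=6) a[fast]=7≠0 swap→a[3]=7 → slow++,fast++
(s=4,f=7) a[fast]=0 → fast++
(s=4,f=8) a[fast]=7≠0 swap→a[4]=7 → slow++,fast++
(s=5,f=9) a[fast]=3≠0 swap→a[5]=3 → slow++,fast++
(s=6,f=10) a[fast]=0 → fast++
(s=6,f=11) a[fast]=0 → fast++

[9, 9, 2, 7, 7, 3, 0, 0, 0, 0, 0, 0]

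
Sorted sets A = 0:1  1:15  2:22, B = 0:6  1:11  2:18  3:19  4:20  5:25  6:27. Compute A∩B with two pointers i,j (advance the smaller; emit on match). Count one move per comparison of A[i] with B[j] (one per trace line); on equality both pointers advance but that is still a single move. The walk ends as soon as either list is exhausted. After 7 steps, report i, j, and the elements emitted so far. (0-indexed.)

i=2, j=5, emitted=[]

[i=0,j=0] 1<6 → i++
[i=1,j=0] 15>6 → j++
[i=1,j=1] 15>11 → j++
[i=1,j=2] 15<18 → i++
[i=2,j=2] 22>18 → j++
[i=2,j=3] 22>19 → j++
[i=2,j=4] 22>20 → j++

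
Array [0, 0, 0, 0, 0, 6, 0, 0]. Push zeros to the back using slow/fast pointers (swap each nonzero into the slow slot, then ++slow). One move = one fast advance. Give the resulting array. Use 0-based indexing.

slow=0 fast=0: a[fast]=0, fast++
slow=0 fast=1: a[fast]=0, fast++
slow=0 fast=2: a[fast]=0, fast++
slow=0 fast=3: a[fast]=0, fast++
slow=0 fast=4: a[fast]=0, fast++
slow=0 fast=5: a[fast]=6≠0 swap→a[0]=6, slow++,fast++
slow=1 fast=6: a[fast]=0, fast++
slow=1 fast=7: a[fast]=0, fast++

[6, 0, 0, 0, 0, 0, 0, 0]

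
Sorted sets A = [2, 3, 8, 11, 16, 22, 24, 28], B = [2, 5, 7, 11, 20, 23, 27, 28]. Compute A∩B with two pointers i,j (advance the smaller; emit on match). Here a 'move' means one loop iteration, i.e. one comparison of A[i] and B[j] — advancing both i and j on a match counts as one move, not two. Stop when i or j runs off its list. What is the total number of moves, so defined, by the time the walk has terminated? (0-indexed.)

13 moves

[i=0,j=0] 2==2 emit → i++,j++
[i=1,j=1] 3<5 → i++
[i=2,j=1] 8>5 → j++
[i=2,j=2] 8>7 → j++
[i=2,j=3] 8<11 → i++
[i=3,j=3] 11==11 emit → i++,j++
[i=4,j=4] 16<20 → i++
[i=5,j=4] 22>20 → j++
[i=5,j=5] 22<23 → i++
[i=6,j=5] 24>23 → j++
[i=6,j=6] 24<27 → i++
[i=7,j=6] 28>27 → j++
[i=7,j=7] 28==28 emit → i++,j++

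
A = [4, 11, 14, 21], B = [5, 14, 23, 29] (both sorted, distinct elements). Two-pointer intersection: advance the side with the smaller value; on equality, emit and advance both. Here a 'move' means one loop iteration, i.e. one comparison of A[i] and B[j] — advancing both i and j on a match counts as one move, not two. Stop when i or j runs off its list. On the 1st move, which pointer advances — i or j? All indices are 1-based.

i

i=1 j=1: 4<5, i++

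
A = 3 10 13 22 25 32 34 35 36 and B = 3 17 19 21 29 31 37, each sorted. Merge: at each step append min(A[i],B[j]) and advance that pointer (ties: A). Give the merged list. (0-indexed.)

[3, 3, 10, 13, 17, 19, 21, 22, 25, 29, 31, 32, 34, 35, 36, 37]

[i=0,j=0] A[i]=3<=B[j]=3 take 3 → i++
[i=1,j=0] A[i]=10>B[j]=3 take 3 → j++
[i=1,j=1] A[i]=10<=B[j]=17 take 10 → i++
[i=2,j=1] A[i]=13<=B[j]=17 take 13 → i++
[i=3,j=1] A[i]=22>B[j]=17 take 17 → j++
[i=3,j=2] A[i]=22>B[j]=19 take 19 → j++
[i=3,j=3] A[i]=22>B[j]=21 take 21 → j++
[i=3,j=4] A[i]=22<=B[j]=29 take 22 → i++
[i=4,j=4] A[i]=25<=B[j]=29 take 25 → i++
[i=5,j=4] A[i]=32>B[j]=29 take 29 → j++
[i=5,j=5] A[i]=32>B[j]=31 take 31 → j++
[i=5,j=6] A[i]=32<=B[j]=37 take 32 → i++
[i=6,j=6] A[i]=34<=B[j]=37 take 34 → i++
[i=7,j=6] A[i]=35<=B[j]=37 take 35 → i++
[i=8,j=6] A[i]=36<=B[j]=37 take 36 → i++
[i=9,j=6] A done, take B[j]=37 → j++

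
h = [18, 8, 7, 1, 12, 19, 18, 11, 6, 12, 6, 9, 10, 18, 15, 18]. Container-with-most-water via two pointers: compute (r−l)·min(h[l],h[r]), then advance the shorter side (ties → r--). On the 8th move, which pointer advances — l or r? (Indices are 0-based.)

r

l=0 r=15: min(18,18)*15=270 best=270 *, r--
l=0 r=14: min(18,15)*14=210 best=270, r--
l=0 r=13: min(18,18)*13=234 best=270, r--
l=0 r=12: min(18,10)*12=120 best=270, r--
l=0 r=11: min(18,9)*11=99 best=270, r--
l=0 r=10: min(18,6)*10=60 best=270, r--
l=0 r=9: min(18,12)*9=108 best=270, r--
l=0 r=8: min(18,6)*8=48 best=270, r--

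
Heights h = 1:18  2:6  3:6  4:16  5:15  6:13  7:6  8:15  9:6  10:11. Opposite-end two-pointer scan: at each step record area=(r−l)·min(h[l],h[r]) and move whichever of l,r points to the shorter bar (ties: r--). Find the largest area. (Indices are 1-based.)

[1,10] min(18,11)*9=99 best=99 * → r--
[1,9] min(18,6)*8=48 best=99 → r--
[1,8] min(18,15)*7=105 best=105 * → r--
[1,7] min(18,6)*6=36 best=105 → r--
[1,6] min(18,13)*5=65 best=105 → r--
[1,5] min(18,15)*4=60 best=105 → r--
[1,4] min(18,16)*3=48 best=105 → r--
[1,3] min(18,6)*2=12 best=105 → r--
[1,2] min(18,6)*1=6 best=105 → r--

max area = 105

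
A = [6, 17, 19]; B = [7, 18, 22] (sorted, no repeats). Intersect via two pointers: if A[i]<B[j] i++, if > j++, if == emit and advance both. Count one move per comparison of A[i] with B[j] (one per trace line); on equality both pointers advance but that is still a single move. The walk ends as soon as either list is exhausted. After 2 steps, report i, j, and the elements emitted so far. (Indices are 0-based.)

i=1, j=1, emitted=[]

i=0 j=0: 6<7, i++
i=1 j=0: 17>7, j++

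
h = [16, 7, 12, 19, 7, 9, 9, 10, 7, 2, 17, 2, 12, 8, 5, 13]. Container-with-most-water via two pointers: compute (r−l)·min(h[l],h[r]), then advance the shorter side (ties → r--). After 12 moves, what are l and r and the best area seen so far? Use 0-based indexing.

[0,15] min(16,13)*15=195 best=195 * → r--
[0,14] min(16,5)*14=70 best=195 → r--
[0,13] min(16,8)*13=104 best=195 → r--
[0,12] min(16,12)*12=144 best=195 → r--
[0,11] min(16,2)*11=22 best=195 → r--
[0,10] min(16,17)*10=160 best=195 → l++
[1,10] min(7,17)*9=63 best=195 → l++
[2,10] min(12,17)*8=96 best=195 → l++
[3,10] min(19,17)*7=119 best=195 → r--
[3,9] min(19,2)*6=12 best=195 → r--
[3,8] min(19,7)*5=35 best=195 → r--
[3,7] min(19,10)*4=40 best=195 → r--

l=3, r=6, best area=195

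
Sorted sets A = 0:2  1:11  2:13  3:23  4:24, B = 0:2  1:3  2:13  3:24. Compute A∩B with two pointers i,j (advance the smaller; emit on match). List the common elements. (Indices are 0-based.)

intersection = [2, 13, 24]

i=0 j=0: 2==2 emit, i++,j++
i=1 j=1: 11>3, j++
i=1 j=2: 11<13, i++
i=2 j=2: 13==13 emit, i++,j++
i=3 j=3: 23<24, i++
i=4 j=3: 24==24 emit, i++,j++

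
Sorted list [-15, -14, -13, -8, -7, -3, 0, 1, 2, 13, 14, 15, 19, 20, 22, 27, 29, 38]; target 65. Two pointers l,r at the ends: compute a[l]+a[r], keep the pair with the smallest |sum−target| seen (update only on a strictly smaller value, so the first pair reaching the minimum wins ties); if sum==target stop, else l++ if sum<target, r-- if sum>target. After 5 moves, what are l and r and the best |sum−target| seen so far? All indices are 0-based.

l=5, r=17, best |Δ|=34

l=0 r=17: -15+38=23 d=42 *, l++
l=1 r=17: -14+38=24 d=41 *, l++
l=2 r=17: -13+38=25 d=40 *, l++
l=3 r=17: -8+38=30 d=35 *, l++
l=4 r=17: -7+38=31 d=34 *, l++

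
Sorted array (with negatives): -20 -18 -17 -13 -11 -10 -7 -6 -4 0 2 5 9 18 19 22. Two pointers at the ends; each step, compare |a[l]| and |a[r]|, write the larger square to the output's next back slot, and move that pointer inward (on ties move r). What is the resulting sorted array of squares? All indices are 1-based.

[0, 4, 16, 25, 36, 49, 81, 100, 121, 169, 289, 324, 324, 361, 400, 484]

l=1 r=16: |-20|<=|22| out[16]=484, r--
l=1 r=15: |-20|>|19| out[15]=400, l++
l=2 r=15: |-18|<=|19| out[14]=361, r--
l=2 r=14: |-18|<=|18| out[13]=324, r--
l=2 r=13: |-18|>|9| out[12]=324, l++
l=3 r=13: |-17|>|9| out[11]=289, l++
l=4 r=13: |-13|>|9| out[10]=169, l++
l=5 r=13: |-11|>|9| out[9]=121, l++
l=6 r=13: |-10|>|9| out[8]=100, l++
l=7 r=13: |-7|<=|9| out[7]=81, r--
l=7 r=12: |-7|>|5| out[6]=49, l++
l=8 r=12: |-6|>|5| out[5]=36, l++
l=9 r=12: |-4|<=|5| out[4]=25, r--
l=9 r=11: |-4|>|2| out[3]=16, l++
l=10 r=11: |0|<=|2| out[2]=4, r--
l=10 r=10: |0|<=|0| out[1]=0, r--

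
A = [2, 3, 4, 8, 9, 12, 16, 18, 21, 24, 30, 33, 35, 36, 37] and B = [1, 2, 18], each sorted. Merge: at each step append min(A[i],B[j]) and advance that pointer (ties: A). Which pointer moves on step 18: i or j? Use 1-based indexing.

[i=1,j=1] A[i]=2>B[j]=1 take 1 → j++
[i=1,j=2] A[i]=2<=B[j]=2 take 2 → i++
[i=2,j=2] A[i]=3>B[j]=2 take 2 → j++
[i=2,j=3] A[i]=3<=B[j]=18 take 3 → i++
[i=3,j=3] A[i]=4<=B[j]=18 take 4 → i++
[i=4,j=3] A[i]=8<=B[j]=18 take 8 → i++
[i=5,j=3] A[i]=9<=B[j]=18 take 9 → i++
[i=6,j=3] A[i]=12<=B[j]=18 take 12 → i++
[i=7,j=3] A[i]=16<=B[j]=18 take 16 → i++
[i=8,j=3] A[i]=18<=B[j]=18 take 18 → i++
[i=9,j=3] A[i]=21>B[j]=18 take 18 → j++
[i=9,j=4] B done, take A[i]=21 → i++
[i=10,j=4] B done, take A[i]=24 → i++
[i=11,j=4] B done, take A[i]=30 → i++
[i=12,j=4] B done, take A[i]=33 → i++
[i=13,j=4] B done, take A[i]=35 → i++
[i=14,j=4] B done, take A[i]=36 → i++
[i=15,j=4] B done, take A[i]=37 → i++

i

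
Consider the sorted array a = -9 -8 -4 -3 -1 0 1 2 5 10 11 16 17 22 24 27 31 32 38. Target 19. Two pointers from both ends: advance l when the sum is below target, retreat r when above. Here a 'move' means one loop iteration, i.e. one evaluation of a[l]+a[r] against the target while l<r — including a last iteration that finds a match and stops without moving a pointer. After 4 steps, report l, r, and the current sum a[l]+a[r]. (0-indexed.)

[0,18] -9+38=29 >19 → r--
[0,17] -9+32=23 >19 → r--
[0,16] -9+31=22 >19 → r--
[0,15] -9+27=18 <19 → l++

l=1, r=15, sum=19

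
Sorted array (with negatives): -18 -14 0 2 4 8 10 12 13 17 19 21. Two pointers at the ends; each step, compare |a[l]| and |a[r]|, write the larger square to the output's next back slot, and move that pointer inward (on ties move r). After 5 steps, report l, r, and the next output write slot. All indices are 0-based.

l=2, r=8, next write slot=6

l=0 r=11: |-18|<=|21| out[11]=441, r--
l=0 r=10: |-18|<=|19| out[10]=361, r--
l=0 r=9: |-18|>|17| out[9]=324, l++
l=1 r=9: |-14|<=|17| out[8]=289, r--
l=1 r=8: |-14|>|13| out[7]=196, l++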